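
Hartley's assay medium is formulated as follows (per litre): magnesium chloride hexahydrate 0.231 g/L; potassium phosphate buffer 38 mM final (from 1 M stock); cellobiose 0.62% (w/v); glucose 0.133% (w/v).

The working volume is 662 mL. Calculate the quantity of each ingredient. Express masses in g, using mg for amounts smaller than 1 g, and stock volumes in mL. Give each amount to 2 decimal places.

Working volume: 662 mL = 0.662 L.
magnesium chloride hexahydrate: 0.231 g/L × 0.662 L = 0.152922 g = 152.92 mg
potassium phosphate buffer: C1V1 = C2V2 → 38 mM × 662 mL ÷ 1000 mM = 25.16 mL
cellobiose: 0.62% w/v = 6.2 g/L → 6.2 × 0.662 L = 4.10 g
glucose: 0.133% w/v = 1.33 g/L → 1.33 × 0.662 L = 0.88046 g = 880.46 mg

magnesium chloride hexahydrate 152.92 mg; potassium phosphate buffer 25.16 mL; cellobiose 4.10 g; glucose 880.46 mg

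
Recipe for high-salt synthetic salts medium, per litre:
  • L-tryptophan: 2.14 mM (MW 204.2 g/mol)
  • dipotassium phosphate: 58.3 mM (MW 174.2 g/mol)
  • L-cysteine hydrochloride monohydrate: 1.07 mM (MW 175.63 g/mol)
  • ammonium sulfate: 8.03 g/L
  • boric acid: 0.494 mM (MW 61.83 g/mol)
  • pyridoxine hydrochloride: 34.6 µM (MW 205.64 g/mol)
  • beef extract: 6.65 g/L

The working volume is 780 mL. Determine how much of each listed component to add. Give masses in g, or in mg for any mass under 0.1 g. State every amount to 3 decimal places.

L-tryptophan 0.341 g; dipotassium phosphate 7.922 g; L-cysteine hydrochloride monohydrate 0.147 g; ammonium sulfate 6.263 g; boric acid 23.824 mg; pyridoxine hydrochloride 5.550 mg; beef extract 5.187 g

Target volume = 780 mL = 0.78 L.
L-tryptophan: 2.14 mmol/L × 204.2 g/mol × 0.78 L ÷ 1000 = 0.341 g
dipotassium phosphate: 58.3 mmol/L × 174.2 g/mol × 0.78 L ÷ 1000 = 7.922 g
L-cysteine hydrochloride monohydrate: 1.07 mmol/L × 175.63 g/mol × 0.78 L ÷ 1000 = 0.147 g
ammonium sulfate: 8.03 g/L × 0.78 L = 6.263 g
boric acid: 0.494 mmol/L × 61.83 mg/mmol × 0.78 L = 23.824 mg
pyridoxine hydrochloride: 34.6 µmol/L × 205.64 g/mol × 0.78 L ÷ 1000 = 5.550 mg
beef extract: 6.65 g/L × 0.78 L = 5.187 g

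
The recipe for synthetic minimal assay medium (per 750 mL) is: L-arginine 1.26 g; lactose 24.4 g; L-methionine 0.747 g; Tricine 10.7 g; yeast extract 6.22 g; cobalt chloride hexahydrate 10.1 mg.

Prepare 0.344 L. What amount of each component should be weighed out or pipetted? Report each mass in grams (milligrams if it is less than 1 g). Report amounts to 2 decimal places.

Scale factor = 344 mL / 750 mL = 0.458667.
L-arginine: 1.26 g × (344 mL / 750 mL) = 0.57792 g = 577.92 mg
lactose: 24.4 g × (344 mL / 750 mL) = 11.19 g
L-methionine: 0.747 g × (344 mL / 750 mL) = 0.342624 g = 342.62 mg
Tricine: 10.7 g × (344 mL / 750 mL) = 4.91 g
yeast extract: 6.22 g × (344 mL / 750 mL) = 2.85 g
cobalt chloride hexahydrate: 10.1 mg × (344 mL / 750 mL) = 4.63 mg

L-arginine 577.92 mg; lactose 11.19 g; L-methionine 342.62 mg; Tricine 4.91 g; yeast extract 2.85 g; cobalt chloride hexahydrate 4.63 mg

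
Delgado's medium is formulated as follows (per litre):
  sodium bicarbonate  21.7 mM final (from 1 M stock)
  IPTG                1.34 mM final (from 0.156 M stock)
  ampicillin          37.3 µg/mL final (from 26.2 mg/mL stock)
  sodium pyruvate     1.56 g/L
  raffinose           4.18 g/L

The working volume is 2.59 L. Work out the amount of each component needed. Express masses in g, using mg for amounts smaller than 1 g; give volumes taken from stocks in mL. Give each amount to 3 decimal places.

Working volume: 2.59 L.
sodium bicarbonate: V = C2·V2/C1 = 21.7 mM × 2590 mL ÷ 1000 mM = 56.203 mL
IPTG: dilute stock: 1.34 mM × 2590 mL ÷ 156 mM = 22.247 mL
ampicillin: V = C2·V2/C1 = 37.3 µg/mL × 2590 mL ÷ 26200 µg/mL = 3.687 mL
sodium pyruvate: 1.56 g/L × 2.59 L = 4.040 g
raffinose: 4.18 g/L × 2.59 L = 10.826 g

sodium bicarbonate 56.203 mL; IPTG 22.247 mL; ampicillin 3.687 mL; sodium pyruvate 4.040 g; raffinose 10.826 g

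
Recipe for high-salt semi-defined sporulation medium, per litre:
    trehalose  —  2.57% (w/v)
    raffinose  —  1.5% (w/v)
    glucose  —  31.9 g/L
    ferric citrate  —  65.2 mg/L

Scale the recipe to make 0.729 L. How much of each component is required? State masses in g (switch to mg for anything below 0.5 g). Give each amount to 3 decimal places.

trehalose 18.735 g; raffinose 10.935 g; glucose 23.255 g; ferric citrate 47.531 mg

Scale factor relative to 1 L: 0.729.
trehalose: 2.57% w/v = 25.7 g/L → 25.7 × 0.729 L = 18.735 g
raffinose: 1.5 g per 100 mL × 729 mL ÷ 100 = 10.935 g
glucose: 31.9 g/L × 0.729 L = 23.255 g
ferric citrate: 65.2 mg/L × 0.729 L = 47.531 mg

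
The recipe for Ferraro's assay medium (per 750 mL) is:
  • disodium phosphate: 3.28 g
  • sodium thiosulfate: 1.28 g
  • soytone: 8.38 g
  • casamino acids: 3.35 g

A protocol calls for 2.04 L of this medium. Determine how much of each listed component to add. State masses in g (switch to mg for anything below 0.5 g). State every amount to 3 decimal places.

disodium phosphate 8.922 g; sodium thiosulfate 3.482 g; soytone 22.794 g; casamino acids 9.112 g

Scale factor = 2040 mL / 750 mL = 2.72.
disodium phosphate: 3.28 g × (2040 mL / 750 mL) = 8.922 g
sodium thiosulfate: 1.28 g × (2040 mL / 750 mL) = 3.482 g
soytone: 8.38 g × (2040 mL / 750 mL) = 22.794 g
casamino acids: 3.35 g × (2040 mL / 750 mL) = 9.112 g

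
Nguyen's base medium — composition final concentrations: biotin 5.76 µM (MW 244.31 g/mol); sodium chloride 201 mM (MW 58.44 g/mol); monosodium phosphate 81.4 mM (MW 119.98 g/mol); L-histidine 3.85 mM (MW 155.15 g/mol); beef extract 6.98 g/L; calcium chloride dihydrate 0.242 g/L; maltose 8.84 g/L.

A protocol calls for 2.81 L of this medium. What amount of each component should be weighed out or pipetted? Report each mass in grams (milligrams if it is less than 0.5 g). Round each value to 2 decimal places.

biotin 3.95 mg; sodium chloride 33.01 g; monosodium phosphate 27.44 g; L-histidine 1.68 g; beef extract 19.61 g; calcium chloride dihydrate 0.68 g; maltose 24.84 g

Scale factor relative to 1 L: 2.81.
biotin: 5.76 µmol/L × 244.31 g/mol × 2.81 L ÷ 1000 = 3.95 mg
sodium chloride: 201 mmol/L × 58.44 g/mol × 2.81 L ÷ 1000 = 33.01 g
monosodium phosphate: 81.4 mmol/L × 119.98 g/mol × 2.81 L ÷ 1000 = 27.44 g
L-histidine: 3.85 mmol/L × 155.15 g/mol × 2.81 L ÷ 1000 = 1.68 g
beef extract: 6.98 g/L × 2.81 L = 19.61 g
calcium chloride dihydrate: 0.242 g/L × 2.81 L = 0.68 g
maltose: 8.84 g/L × 2.81 L = 24.84 g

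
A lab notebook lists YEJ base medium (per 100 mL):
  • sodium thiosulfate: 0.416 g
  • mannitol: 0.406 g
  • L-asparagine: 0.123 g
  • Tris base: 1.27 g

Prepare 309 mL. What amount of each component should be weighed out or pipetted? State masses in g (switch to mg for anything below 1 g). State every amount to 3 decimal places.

sodium thiosulfate 1.285 g; mannitol 1.255 g; L-asparagine 380.070 mg; Tris base 3.924 g

Scale factor = 309 mL / 100 mL = 3.09.
sodium thiosulfate: 0.416 g × (309 mL / 100 mL) = 1.285 g
mannitol: 0.406 g × (309 mL / 100 mL) = 1.255 g
L-asparagine: 0.123 g × (309 mL / 100 mL) = 0.38007 g = 380.070 mg
Tris base: 1.27 g × (309 mL / 100 mL) = 3.924 g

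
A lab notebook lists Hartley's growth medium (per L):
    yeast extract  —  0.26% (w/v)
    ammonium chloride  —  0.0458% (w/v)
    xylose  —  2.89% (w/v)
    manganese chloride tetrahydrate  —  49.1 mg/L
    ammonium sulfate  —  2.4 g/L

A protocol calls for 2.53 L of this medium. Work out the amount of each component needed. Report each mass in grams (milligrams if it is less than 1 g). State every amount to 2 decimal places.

Working volume: 2.53 L.
yeast extract: 0.26 g per 100 mL × 2530 mL ÷ 100 = 6.58 g
ammonium chloride: 0.0458 g per 100 mL × 2530 mL ÷ 100 = 1.16 g
xylose: 2.89 g per 100 mL × 2530 mL ÷ 100 = 73.12 g
manganese chloride tetrahydrate: 49.1 mg/L × 2.53 L = 124.22 mg
ammonium sulfate: 2.4 g/L × 2.53 L = 6.07 g

yeast extract 6.58 g; ammonium chloride 1.16 g; xylose 73.12 g; manganese chloride tetrahydrate 124.22 mg; ammonium sulfate 6.07 g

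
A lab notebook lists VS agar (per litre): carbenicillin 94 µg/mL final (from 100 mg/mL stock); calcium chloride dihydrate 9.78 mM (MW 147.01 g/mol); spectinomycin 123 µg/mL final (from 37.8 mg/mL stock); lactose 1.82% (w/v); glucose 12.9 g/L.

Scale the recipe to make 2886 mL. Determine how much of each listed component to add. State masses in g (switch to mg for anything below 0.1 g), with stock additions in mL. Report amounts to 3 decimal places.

Working volume: 2886 mL = 2.886 L.
carbenicillin: V = C2·V2/C1 = 94 µg/mL × 2886 mL ÷ 100000 µg/mL = 2.713 mL
calcium chloride dihydrate: 9.78 mmol/L × 147.01 g/mol × 2.886 L ÷ 1000 = 4.149 g
spectinomycin: dilute stock: 123 µg/mL × 2886 mL ÷ 37800 µg/mL = 9.391 mL
lactose: 1.82% w/v = 18.2 g/L → 18.2 × 2.886 L = 52.525 g
glucose: 12.9 g/L × 2.886 L = 37.229 g

carbenicillin 2.713 mL; calcium chloride dihydrate 4.149 g; spectinomycin 9.391 mL; lactose 52.525 g; glucose 37.229 g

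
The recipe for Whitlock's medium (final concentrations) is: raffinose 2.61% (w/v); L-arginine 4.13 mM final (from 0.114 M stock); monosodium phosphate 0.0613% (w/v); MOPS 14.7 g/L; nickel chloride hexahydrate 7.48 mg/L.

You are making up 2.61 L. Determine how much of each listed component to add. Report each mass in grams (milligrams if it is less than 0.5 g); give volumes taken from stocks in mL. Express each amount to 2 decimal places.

Scale factor relative to 1 L: 2.61.
raffinose: 2.61% w/v = 26.1 g/L → 26.1 × 2.61 L = 68.12 g
L-arginine: dilute stock: 4.13 mM × 2610 mL ÷ 114 mM = 94.56 mL
monosodium phosphate: 0.0613% w/v = 0.613 g/L → 0.613 × 2.61 L = 1.60 g
MOPS: 14.7 g/L × 2.61 L = 38.37 g
nickel chloride hexahydrate: 7.48 mg/L × 2.61 L = 19.52 mg

raffinose 68.12 g; L-arginine 94.56 mL; monosodium phosphate 1.60 g; MOPS 38.37 g; nickel chloride hexahydrate 19.52 mg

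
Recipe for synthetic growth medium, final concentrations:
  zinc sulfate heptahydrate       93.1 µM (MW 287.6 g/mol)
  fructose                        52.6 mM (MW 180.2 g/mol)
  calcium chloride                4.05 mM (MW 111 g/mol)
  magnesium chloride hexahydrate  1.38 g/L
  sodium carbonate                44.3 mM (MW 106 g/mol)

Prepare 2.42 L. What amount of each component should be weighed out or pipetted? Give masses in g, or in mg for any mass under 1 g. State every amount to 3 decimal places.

zinc sulfate heptahydrate 64.797 mg; fructose 22.938 g; calcium chloride 1.088 g; magnesium chloride hexahydrate 3.340 g; sodium carbonate 11.364 g

Scale factor relative to 1 L: 2.42.
zinc sulfate heptahydrate: 93.1 µmol/L × 287.6 g/mol × 2.42 L ÷ 1000 = 64.797 mg
fructose: 52.6 mmol/L × 180.2 g/mol × 2.42 L ÷ 1000 = 22.938 g
calcium chloride: 4.05 mmol/L × 111 g/mol × 2.42 L ÷ 1000 = 1.088 g
magnesium chloride hexahydrate: 1.38 g/L × 2.42 L = 3.340 g
sodium carbonate: 44.3 mmol/L × 106 g/mol × 2.42 L ÷ 1000 = 11.364 g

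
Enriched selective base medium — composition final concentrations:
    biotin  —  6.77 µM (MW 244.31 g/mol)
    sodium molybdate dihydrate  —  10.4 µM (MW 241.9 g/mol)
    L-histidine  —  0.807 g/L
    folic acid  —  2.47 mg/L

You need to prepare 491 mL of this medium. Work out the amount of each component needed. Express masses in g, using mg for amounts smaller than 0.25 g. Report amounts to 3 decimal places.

biotin 0.812 mg; sodium molybdate dihydrate 1.235 mg; L-histidine 0.396 g; folic acid 1.213 mg

Target volume = 491 mL = 0.491 L.
biotin: 6.77 µmol/L × 244.31 g/mol × 0.491 L ÷ 1000 = 0.812 mg
sodium molybdate dihydrate: 10.4 µmol/L × 241.9 g/mol × 0.491 L ÷ 1000 = 1.235 mg
L-histidine: 0.807 g/L × 0.491 L = 0.396 g
folic acid: 2.47 mg/L × 0.491 L = 1.213 mg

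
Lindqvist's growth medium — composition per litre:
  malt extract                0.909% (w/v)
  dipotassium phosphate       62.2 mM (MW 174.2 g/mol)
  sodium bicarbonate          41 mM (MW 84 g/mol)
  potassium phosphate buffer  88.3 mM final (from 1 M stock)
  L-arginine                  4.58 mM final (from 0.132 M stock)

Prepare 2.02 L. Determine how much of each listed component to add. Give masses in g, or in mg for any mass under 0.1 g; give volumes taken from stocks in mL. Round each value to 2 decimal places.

malt extract 18.36 g; dipotassium phosphate 21.89 g; sodium bicarbonate 6.96 g; potassium phosphate buffer 178.37 mL; L-arginine 70.09 mL

Scale factor relative to 1 L: 2.02.
malt extract: 0.909 g per 100 mL × 2020 mL ÷ 100 = 18.36 g
dipotassium phosphate: 62.2 mmol/L × 174.2 g/mol × 2.02 L ÷ 1000 = 21.89 g
sodium bicarbonate: 41 mmol/L × 84 g/mol × 2.02 L ÷ 1000 = 6.96 g
potassium phosphate buffer: dilute stock: 88.3 mM × 2020 mL ÷ 1000 mM = 178.37 mL
L-arginine: V = C2·V2/C1 = 4.58 mM × 2020 mL ÷ 132 mM = 70.09 mL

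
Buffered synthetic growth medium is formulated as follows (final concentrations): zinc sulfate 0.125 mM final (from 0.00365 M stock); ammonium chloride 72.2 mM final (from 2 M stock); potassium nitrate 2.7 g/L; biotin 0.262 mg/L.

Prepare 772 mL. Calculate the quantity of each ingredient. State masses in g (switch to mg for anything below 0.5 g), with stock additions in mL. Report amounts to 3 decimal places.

Working volume: 772 mL = 0.772 L.
zinc sulfate: dilute stock: 0.125 mM × 772 mL ÷ 3.65 mM = 26.438 mL
ammonium chloride: V = C2·V2/C1 = 72.2 mM × 772 mL ÷ 2000 mM = 27.869 mL
potassium nitrate: 2.7 g/L × 0.772 L = 2.084 g
biotin: 0.262 mg/L × 0.772 L = 0.202 mg

zinc sulfate 26.438 mL; ammonium chloride 27.869 mL; potassium nitrate 2.084 g; biotin 0.202 mg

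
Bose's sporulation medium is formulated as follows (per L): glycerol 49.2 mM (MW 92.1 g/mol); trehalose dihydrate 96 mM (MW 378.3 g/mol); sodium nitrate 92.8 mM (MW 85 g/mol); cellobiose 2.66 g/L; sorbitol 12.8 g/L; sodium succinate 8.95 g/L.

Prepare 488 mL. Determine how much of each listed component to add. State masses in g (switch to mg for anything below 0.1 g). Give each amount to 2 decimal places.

Working volume: 488 mL = 0.488 L.
glycerol: 49.2 mmol/L × 92.1 g/mol × 0.488 L ÷ 1000 = 2.21 g
trehalose dihydrate: 96 mmol/L × 378.3 g/mol × 0.488 L ÷ 1000 = 17.72 g
sodium nitrate: 92.8 mmol/L × 85 g/mol × 0.488 L ÷ 1000 = 3.85 g
cellobiose: 2.66 g/L × 0.488 L = 1.30 g
sorbitol: 12.8 g/L × 0.488 L = 6.25 g
sodium succinate: 8.95 g/L × 0.488 L = 4.37 g

glycerol 2.21 g; trehalose dihydrate 17.72 g; sodium nitrate 3.85 g; cellobiose 1.30 g; sorbitol 6.25 g; sodium succinate 4.37 g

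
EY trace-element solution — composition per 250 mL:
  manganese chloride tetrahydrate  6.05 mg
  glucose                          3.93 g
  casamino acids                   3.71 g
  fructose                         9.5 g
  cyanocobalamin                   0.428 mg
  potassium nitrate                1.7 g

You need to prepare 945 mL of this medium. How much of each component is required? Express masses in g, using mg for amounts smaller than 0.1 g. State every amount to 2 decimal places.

Scale factor = 945 mL / 250 mL = 3.78.
manganese chloride tetrahydrate: 6.05 mg × (945 mL / 250 mL) = 22.87 mg
glucose: 3.93 g × (945 mL / 250 mL) = 14.86 g
casamino acids: 3.71 g × (945 mL / 250 mL) = 14.02 g
fructose: 9.5 g × (945 mL / 250 mL) = 35.91 g
cyanocobalamin: 0.428 mg × (945 mL / 250 mL) = 1.62 mg
potassium nitrate: 1.7 g × (945 mL / 250 mL) = 6.43 g

manganese chloride tetrahydrate 22.87 mg; glucose 14.86 g; casamino acids 14.02 g; fructose 35.91 g; cyanocobalamin 1.62 mg; potassium nitrate 6.43 g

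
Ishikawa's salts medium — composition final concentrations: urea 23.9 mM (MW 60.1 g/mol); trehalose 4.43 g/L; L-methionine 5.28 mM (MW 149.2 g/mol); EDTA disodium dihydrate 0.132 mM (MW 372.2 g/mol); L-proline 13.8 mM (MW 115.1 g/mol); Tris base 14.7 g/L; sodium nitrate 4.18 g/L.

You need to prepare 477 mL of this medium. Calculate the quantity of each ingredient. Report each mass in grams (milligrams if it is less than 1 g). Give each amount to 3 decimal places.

Working volume: 477 mL = 0.477 L.
urea: 23.9 mmol/L × 60.1 mg/mmol × 0.477 L = 685.158 mg
trehalose: 4.43 g/L × 0.477 L = 2.113 g
L-methionine: 5.28 mmol/L × 149.2 mg/mmol × 0.477 L = 375.769 mg
EDTA disodium dihydrate: 0.132 mmol/L × 372.2 mg/mmol × 0.477 L = 23.435 mg
L-proline: 13.8 mmol/L × 115.1 mg/mmol × 0.477 L = 757.657 mg
Tris base: 14.7 g/L × 0.477 L = 7.012 g
sodium nitrate: 4.18 g/L × 0.477 L = 1.994 g

urea 685.158 mg; trehalose 2.113 g; L-methionine 375.769 mg; EDTA disodium dihydrate 23.435 mg; L-proline 757.657 mg; Tris base 7.012 g; sodium nitrate 1.994 g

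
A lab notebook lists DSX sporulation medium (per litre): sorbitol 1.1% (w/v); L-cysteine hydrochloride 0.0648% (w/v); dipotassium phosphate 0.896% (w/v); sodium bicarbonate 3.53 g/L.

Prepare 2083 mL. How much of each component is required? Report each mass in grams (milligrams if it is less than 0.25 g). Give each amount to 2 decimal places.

sorbitol 22.91 g; L-cysteine hydrochloride 1.35 g; dipotassium phosphate 18.66 g; sodium bicarbonate 7.35 g

Scale factor relative to 1 L: 2.083.
sorbitol: 1.1% w/v = 11 g/L → 11 × 2.083 L = 22.91 g
L-cysteine hydrochloride: 0.0648 g per 100 mL × 2083 mL ÷ 100 = 1.35 g
dipotassium phosphate: 0.896% w/v = 8.96 g/L → 8.96 × 2.083 L = 18.66 g
sodium bicarbonate: 3.53 g/L × 2.083 L = 7.35 g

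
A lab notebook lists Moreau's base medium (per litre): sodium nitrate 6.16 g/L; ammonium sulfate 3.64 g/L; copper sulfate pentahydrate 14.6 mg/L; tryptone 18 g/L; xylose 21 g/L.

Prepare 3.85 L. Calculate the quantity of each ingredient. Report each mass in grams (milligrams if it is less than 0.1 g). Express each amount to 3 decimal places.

Scale factor relative to 1 L: 3.85.
sodium nitrate: 6.16 g/L × 3.85 L = 23.716 g
ammonium sulfate: 3.64 g/L × 3.85 L = 14.014 g
copper sulfate pentahydrate: 14.6 mg/L × 3.85 L = 56.210 mg
tryptone: 18 g/L × 3.85 L = 69.300 g
xylose: 21 g/L × 3.85 L = 80.850 g

sodium nitrate 23.716 g; ammonium sulfate 14.014 g; copper sulfate pentahydrate 56.210 mg; tryptone 69.300 g; xylose 80.850 g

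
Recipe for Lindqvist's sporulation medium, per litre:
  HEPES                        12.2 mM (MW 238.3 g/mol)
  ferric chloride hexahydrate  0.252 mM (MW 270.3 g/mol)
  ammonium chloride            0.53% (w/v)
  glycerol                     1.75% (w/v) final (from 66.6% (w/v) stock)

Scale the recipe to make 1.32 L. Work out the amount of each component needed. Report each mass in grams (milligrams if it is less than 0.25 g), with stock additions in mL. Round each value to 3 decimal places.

HEPES 3.838 g; ferric chloride hexahydrate 89.913 mg; ammonium chloride 6.996 g; glycerol 34.685 mL

Working volume: 1.32 L.
HEPES: 12.2 mmol/L × 238.3 g/mol × 1.32 L ÷ 1000 = 3.838 g
ferric chloride hexahydrate: 0.252 mmol/L × 270.3 mg/mmol × 1.32 L = 89.913 mg
ammonium chloride: 0.53 g per 100 mL × 1320 mL ÷ 100 = 6.996 g
glycerol: V = C2·V2/C1 = 1.75% ÷ 66.6% × 1320 mL = 34.685 mL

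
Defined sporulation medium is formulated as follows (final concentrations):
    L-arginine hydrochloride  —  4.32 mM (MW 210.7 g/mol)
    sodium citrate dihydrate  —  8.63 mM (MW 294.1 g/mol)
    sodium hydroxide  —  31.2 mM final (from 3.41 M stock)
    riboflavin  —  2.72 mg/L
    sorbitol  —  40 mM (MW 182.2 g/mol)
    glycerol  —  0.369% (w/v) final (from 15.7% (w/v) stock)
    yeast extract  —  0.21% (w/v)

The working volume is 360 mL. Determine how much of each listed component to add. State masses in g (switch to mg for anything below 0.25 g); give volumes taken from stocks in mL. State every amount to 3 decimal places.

L-arginine hydrochloride 0.328 g; sodium citrate dihydrate 0.914 g; sodium hydroxide 3.294 mL; riboflavin 0.979 mg; sorbitol 2.624 g; glycerol 8.461 mL; yeast extract 0.756 g

Target volume = 360 mL = 0.36 L.
L-arginine hydrochloride: 4.32 mmol/L × 210.7 g/mol × 0.36 L ÷ 1000 = 0.328 g
sodium citrate dihydrate: 8.63 mmol/L × 294.1 g/mol × 0.36 L ÷ 1000 = 0.914 g
sodium hydroxide: V = C2·V2/C1 = 31.2 mM × 360 mL ÷ 3410 mM = 3.294 mL
riboflavin: 2.72 mg/L × 0.36 L = 0.979 mg
sorbitol: 40 mmol/L × 182.2 g/mol × 0.36 L ÷ 1000 = 2.624 g
glycerol: V = C2·V2/C1 = 0.369% ÷ 15.7% × 360 mL = 8.461 mL
yeast extract: 0.21 g per 100 mL × 360 mL ÷ 100 = 0.756 g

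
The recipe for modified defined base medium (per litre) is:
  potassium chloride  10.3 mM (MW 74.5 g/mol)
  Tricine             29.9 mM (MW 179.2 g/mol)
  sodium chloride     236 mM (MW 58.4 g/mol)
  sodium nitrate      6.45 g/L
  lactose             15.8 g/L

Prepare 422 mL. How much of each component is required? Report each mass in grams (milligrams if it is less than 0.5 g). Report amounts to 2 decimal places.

Target volume = 422 mL = 0.422 L.
potassium chloride: 10.3 mmol/L × 74.5 mg/mmol × 0.422 L = 323.82 mg
Tricine: 29.9 mmol/L × 179.2 g/mol × 0.422 L ÷ 1000 = 2.26 g
sodium chloride: 236 mmol/L × 58.4 g/mol × 0.422 L ÷ 1000 = 5.82 g
sodium nitrate: 6.45 g/L × 0.422 L = 2.72 g
lactose: 15.8 g/L × 0.422 L = 6.67 g

potassium chloride 323.82 mg; Tricine 2.26 g; sodium chloride 5.82 g; sodium nitrate 2.72 g; lactose 6.67 g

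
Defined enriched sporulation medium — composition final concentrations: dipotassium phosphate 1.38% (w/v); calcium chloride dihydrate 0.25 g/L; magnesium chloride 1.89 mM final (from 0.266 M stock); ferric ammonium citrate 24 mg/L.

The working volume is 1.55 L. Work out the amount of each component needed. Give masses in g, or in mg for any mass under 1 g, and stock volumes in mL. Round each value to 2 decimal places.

Working volume: 1.55 L.
dipotassium phosphate: 1.38% w/v = 13.8 g/L → 13.8 × 1.55 L = 21.39 g
calcium chloride dihydrate: 0.25 g/L × 1.55 L = 0.3875 g = 387.50 mg
magnesium chloride: dilute stock: 1.89 mM × 1550 mL ÷ 266 mM = 11.01 mL
ferric ammonium citrate: 24 mg/L × 1.55 L = 37.20 mg

dipotassium phosphate 21.39 g; calcium chloride dihydrate 387.50 mg; magnesium chloride 11.01 mL; ferric ammonium citrate 37.20 mg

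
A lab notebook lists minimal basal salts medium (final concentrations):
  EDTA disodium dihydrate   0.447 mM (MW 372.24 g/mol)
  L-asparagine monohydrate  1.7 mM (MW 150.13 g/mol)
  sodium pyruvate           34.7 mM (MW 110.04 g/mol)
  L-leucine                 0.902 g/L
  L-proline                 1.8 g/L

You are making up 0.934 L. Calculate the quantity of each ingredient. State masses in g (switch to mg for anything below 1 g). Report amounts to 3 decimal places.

Working volume: 0.934 L.
EDTA disodium dihydrate: 0.447 mmol/L × 372.24 mg/mmol × 0.934 L = 155.409 mg
L-asparagine monohydrate: 1.7 mmol/L × 150.13 mg/mmol × 0.934 L = 238.376 mg
sodium pyruvate: 34.7 mmol/L × 110.04 g/mol × 0.934 L ÷ 1000 = 3.566 g
L-leucine: 0.902 g/L × 0.934 L = 0.842468 g = 842.468 mg
L-proline: 1.8 g/L × 0.934 L = 1.681 g

EDTA disodium dihydrate 155.409 mg; L-asparagine monohydrate 238.376 mg; sodium pyruvate 3.566 g; L-leucine 842.468 mg; L-proline 1.681 g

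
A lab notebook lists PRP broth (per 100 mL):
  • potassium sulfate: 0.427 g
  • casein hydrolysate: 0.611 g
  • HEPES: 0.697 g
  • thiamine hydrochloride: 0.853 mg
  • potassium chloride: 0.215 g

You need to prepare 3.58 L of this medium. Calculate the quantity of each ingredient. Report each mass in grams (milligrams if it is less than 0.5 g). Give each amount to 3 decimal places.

Ratio of target to recipe volume: 3580 / 100 = 35.8.
potassium sulfate: 0.427 g × (3580 mL / 100 mL) = 15.287 g
casein hydrolysate: 0.611 g × (3580 mL / 100 mL) = 21.874 g
HEPES: 0.697 g × (3580 mL / 100 mL) = 24.953 g
thiamine hydrochloride: 0.853 mg × (3580 mL / 100 mL) = 30.537 mg
potassium chloride: 0.215 g × (3580 mL / 100 mL) = 7.697 g

potassium sulfate 15.287 g; casein hydrolysate 21.874 g; HEPES 24.953 g; thiamine hydrochloride 30.537 mg; potassium chloride 7.697 g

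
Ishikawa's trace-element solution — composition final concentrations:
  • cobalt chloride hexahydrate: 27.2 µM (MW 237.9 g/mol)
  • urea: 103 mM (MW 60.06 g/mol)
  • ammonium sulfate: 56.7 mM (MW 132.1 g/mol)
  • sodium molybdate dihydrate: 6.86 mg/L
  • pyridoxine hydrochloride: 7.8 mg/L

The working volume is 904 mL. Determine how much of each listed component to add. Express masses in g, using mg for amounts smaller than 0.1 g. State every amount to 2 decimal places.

cobalt chloride hexahydrate 5.85 mg; urea 5.59 g; ammonium sulfate 6.77 g; sodium molybdate dihydrate 6.20 mg; pyridoxine hydrochloride 7.05 mg

Working volume: 904 mL = 0.904 L.
cobalt chloride hexahydrate: 27.2 µmol/L × 237.9 g/mol × 0.904 L ÷ 1000 = 5.85 mg
urea: 103 mmol/L × 60.06 g/mol × 0.904 L ÷ 1000 = 5.59 g
ammonium sulfate: 56.7 mmol/L × 132.1 g/mol × 0.904 L ÷ 1000 = 6.77 g
sodium molybdate dihydrate: 6.86 mg/L × 0.904 L = 6.20 mg
pyridoxine hydrochloride: 7.8 mg/L × 0.904 L = 7.05 mg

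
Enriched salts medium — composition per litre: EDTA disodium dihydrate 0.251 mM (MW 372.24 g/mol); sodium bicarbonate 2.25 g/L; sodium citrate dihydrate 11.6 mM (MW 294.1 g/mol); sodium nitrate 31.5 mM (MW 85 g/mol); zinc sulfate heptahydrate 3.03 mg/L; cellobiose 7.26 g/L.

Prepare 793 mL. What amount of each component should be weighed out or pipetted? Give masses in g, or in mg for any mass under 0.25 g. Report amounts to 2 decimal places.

EDTA disodium dihydrate 74.09 mg; sodium bicarbonate 1.78 g; sodium citrate dihydrate 2.71 g; sodium nitrate 2.12 g; zinc sulfate heptahydrate 2.40 mg; cellobiose 5.76 g

Target volume = 793 mL = 0.793 L.
EDTA disodium dihydrate: 0.251 mmol/L × 372.24 mg/mmol × 0.793 L = 74.09 mg
sodium bicarbonate: 2.25 g/L × 0.793 L = 1.78 g
sodium citrate dihydrate: 11.6 mmol/L × 294.1 g/mol × 0.793 L ÷ 1000 = 2.71 g
sodium nitrate: 31.5 mmol/L × 85 g/mol × 0.793 L ÷ 1000 = 2.12 g
zinc sulfate heptahydrate: 3.03 mg/L × 0.793 L = 2.40 mg
cellobiose: 7.26 g/L × 0.793 L = 5.76 g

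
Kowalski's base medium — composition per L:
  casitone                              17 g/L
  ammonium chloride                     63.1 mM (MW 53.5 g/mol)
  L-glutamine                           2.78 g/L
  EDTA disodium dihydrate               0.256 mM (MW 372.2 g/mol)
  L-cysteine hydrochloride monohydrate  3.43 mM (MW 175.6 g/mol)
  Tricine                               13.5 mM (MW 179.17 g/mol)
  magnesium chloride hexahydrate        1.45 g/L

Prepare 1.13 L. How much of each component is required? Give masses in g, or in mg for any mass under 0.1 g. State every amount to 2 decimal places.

casitone 19.21 g; ammonium chloride 3.81 g; L-glutamine 3.14 g; EDTA disodium dihydrate 0.11 g; L-cysteine hydrochloride monohydrate 0.68 g; Tricine 2.73 g; magnesium chloride hexahydrate 1.64 g

Scale factor relative to 1 L: 1.13.
casitone: 17 g/L × 1.13 L = 19.21 g
ammonium chloride: 63.1 mmol/L × 53.5 g/mol × 1.13 L ÷ 1000 = 3.81 g
L-glutamine: 2.78 g/L × 1.13 L = 3.14 g
EDTA disodium dihydrate: 0.256 mmol/L × 372.2 g/mol × 1.13 L ÷ 1000 = 0.11 g
L-cysteine hydrochloride monohydrate: 3.43 mmol/L × 175.6 g/mol × 1.13 L ÷ 1000 = 0.68 g
Tricine: 13.5 mmol/L × 179.17 g/mol × 1.13 L ÷ 1000 = 2.73 g
magnesium chloride hexahydrate: 1.45 g/L × 1.13 L = 1.64 g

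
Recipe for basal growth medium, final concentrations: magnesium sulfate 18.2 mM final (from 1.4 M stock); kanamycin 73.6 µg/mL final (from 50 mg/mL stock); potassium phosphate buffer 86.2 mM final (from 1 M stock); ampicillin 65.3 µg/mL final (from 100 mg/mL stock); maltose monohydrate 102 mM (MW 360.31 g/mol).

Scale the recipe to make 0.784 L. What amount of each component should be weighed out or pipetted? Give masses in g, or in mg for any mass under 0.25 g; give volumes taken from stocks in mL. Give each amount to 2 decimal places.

magnesium sulfate 10.19 mL; kanamycin 1.15 mL; potassium phosphate buffer 67.58 mL; ampicillin 0.51 mL; maltose monohydrate 28.81 g

Scale factor relative to 1 L: 0.784.
magnesium sulfate: C1V1 = C2V2 → 18.2 mM × 784 mL ÷ 1400 mM = 10.19 mL
kanamycin: V = C2·V2/C1 = 73.6 µg/mL × 784 mL ÷ 50000 µg/mL = 1.15 mL
potassium phosphate buffer: dilute stock: 86.2 mM × 784 mL ÷ 1000 mM = 67.58 mL
ampicillin: dilute stock: 65.3 µg/mL × 784 mL ÷ 100000 µg/mL = 0.51 mL
maltose monohydrate: 102 mmol/L × 360.31 g/mol × 0.784 L ÷ 1000 = 28.81 g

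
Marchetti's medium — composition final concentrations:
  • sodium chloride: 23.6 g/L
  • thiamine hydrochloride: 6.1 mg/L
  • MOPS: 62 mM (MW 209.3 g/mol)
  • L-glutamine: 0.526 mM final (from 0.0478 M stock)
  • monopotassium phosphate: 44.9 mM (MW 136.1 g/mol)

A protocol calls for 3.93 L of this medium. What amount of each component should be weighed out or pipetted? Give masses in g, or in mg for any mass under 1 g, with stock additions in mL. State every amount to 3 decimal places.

Scale factor relative to 1 L: 3.93.
sodium chloride: 23.6 g/L × 3.93 L = 92.748 g
thiamine hydrochloride: 6.1 mg/L × 3.93 L = 23.973 mg
MOPS: 62 mmol/L × 209.3 g/mol × 3.93 L ÷ 1000 = 50.998 g
L-glutamine: C1V1 = C2V2 → 0.526 mM × 3930 mL ÷ 47.8 mM = 43.246 mL
monopotassium phosphate: 44.9 mmol/L × 136.1 g/mol × 3.93 L ÷ 1000 = 24.016 g

sodium chloride 92.748 g; thiamine hydrochloride 23.973 mg; MOPS 50.998 g; L-glutamine 43.246 mL; monopotassium phosphate 24.016 g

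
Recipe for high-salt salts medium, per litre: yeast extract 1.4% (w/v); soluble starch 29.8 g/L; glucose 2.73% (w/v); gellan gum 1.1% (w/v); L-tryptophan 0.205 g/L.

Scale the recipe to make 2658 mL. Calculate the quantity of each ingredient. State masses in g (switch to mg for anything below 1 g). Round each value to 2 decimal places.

Scale factor relative to 1 L: 2.658.
yeast extract: 1.4 g per 100 mL × 2658 mL ÷ 100 = 37.21 g
soluble starch: 29.8 g/L × 2.658 L = 79.21 g
glucose: 2.73 g per 100 mL × 2658 mL ÷ 100 = 72.56 g
gellan gum: 1.1% w/v = 11 g/L → 11 × 2.658 L = 29.24 g
L-tryptophan: 0.205 g/L × 2.658 L = 0.54489 g = 544.89 mg

yeast extract 37.21 g; soluble starch 79.21 g; glucose 72.56 g; gellan gum 29.24 g; L-tryptophan 544.89 mg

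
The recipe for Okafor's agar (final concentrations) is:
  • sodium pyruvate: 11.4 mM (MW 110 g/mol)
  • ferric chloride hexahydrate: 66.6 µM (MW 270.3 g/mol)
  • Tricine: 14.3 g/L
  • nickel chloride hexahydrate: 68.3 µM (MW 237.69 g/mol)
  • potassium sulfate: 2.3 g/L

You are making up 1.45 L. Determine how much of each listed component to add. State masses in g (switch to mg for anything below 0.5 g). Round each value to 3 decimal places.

sodium pyruvate 1.818 g; ferric chloride hexahydrate 26.103 mg; Tricine 20.735 g; nickel chloride hexahydrate 23.540 mg; potassium sulfate 3.335 g

Scale factor relative to 1 L: 1.45.
sodium pyruvate: 11.4 mmol/L × 110 g/mol × 1.45 L ÷ 1000 = 1.818 g
ferric chloride hexahydrate: 66.6 µmol/L × 270.3 g/mol × 1.45 L ÷ 1000 = 26.103 mg
Tricine: 14.3 g/L × 1.45 L = 20.735 g
nickel chloride hexahydrate: 68.3 µmol/L × 237.69 g/mol × 1.45 L ÷ 1000 = 23.540 mg
potassium sulfate: 2.3 g/L × 1.45 L = 3.335 g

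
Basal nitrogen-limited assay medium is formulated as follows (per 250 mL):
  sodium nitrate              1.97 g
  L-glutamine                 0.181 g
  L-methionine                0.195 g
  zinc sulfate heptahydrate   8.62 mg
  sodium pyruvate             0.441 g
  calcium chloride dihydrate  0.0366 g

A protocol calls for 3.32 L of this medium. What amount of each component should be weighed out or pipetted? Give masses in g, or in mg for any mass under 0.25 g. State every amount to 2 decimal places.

Ratio of target to recipe volume: 3320 / 250 = 13.28.
sodium nitrate: 1.97 g × (3320 mL / 250 mL) = 26.16 g
L-glutamine: 0.181 g × (3320 mL / 250 mL) = 2.40 g
L-methionine: 0.195 g × (3320 mL / 250 mL) = 2.59 g
zinc sulfate heptahydrate: 8.62 mg × (3320 mL / 250 mL) = 114.47 mg
sodium pyruvate: 0.441 g × (3320 mL / 250 mL) = 5.86 g
calcium chloride dihydrate: 0.0366 g × (3320 mL / 250 mL) = 0.49 g

sodium nitrate 26.16 g; L-glutamine 2.40 g; L-methionine 2.59 g; zinc sulfate heptahydrate 114.47 mg; sodium pyruvate 5.86 g; calcium chloride dihydrate 0.49 g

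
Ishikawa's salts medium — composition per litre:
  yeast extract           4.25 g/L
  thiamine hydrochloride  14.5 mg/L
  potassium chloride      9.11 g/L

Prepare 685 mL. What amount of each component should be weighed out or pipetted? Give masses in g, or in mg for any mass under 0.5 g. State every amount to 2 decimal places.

Working volume: 685 mL = 0.685 L.
yeast extract: 4.25 g/L × 0.685 L = 2.91 g
thiamine hydrochloride: 14.5 mg/L × 0.685 L = 9.93 mg
potassium chloride: 9.11 g/L × 0.685 L = 6.24 g

yeast extract 2.91 g; thiamine hydrochloride 9.93 mg; potassium chloride 6.24 g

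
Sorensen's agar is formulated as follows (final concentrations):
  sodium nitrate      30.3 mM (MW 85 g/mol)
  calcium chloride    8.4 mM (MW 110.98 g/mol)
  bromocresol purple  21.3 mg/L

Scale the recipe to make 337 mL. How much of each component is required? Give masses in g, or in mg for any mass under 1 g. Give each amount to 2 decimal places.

Target volume = 337 mL = 0.337 L.
sodium nitrate: 30.3 mmol/L × 85 mg/mmol × 0.337 L = 867.94 mg
calcium chloride: 8.4 mmol/L × 110.98 mg/mmol × 0.337 L = 314.16 mg
bromocresol purple: 21.3 mg/L × 0.337 L = 7.18 mg

sodium nitrate 867.94 mg; calcium chloride 314.16 mg; bromocresol purple 7.18 mg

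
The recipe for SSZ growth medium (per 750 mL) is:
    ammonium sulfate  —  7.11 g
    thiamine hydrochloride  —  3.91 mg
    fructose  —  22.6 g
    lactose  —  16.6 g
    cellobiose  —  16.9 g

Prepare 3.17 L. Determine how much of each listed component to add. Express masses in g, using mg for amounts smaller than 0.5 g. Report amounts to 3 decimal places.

Ratio of target to recipe volume: 3170 / 750 = 4.22667.
ammonium sulfate: 7.11 g × (3170 mL / 750 mL) = 30.052 g
thiamine hydrochloride: 3.91 mg × (3170 mL / 750 mL) = 16.526 mg
fructose: 22.6 g × (3170 mL / 750 mL) = 95.523 g
lactose: 16.6 g × (3170 mL / 750 mL) = 70.163 g
cellobiose: 16.9 g × (3170 mL / 750 mL) = 71.431 g

ammonium sulfate 30.052 g; thiamine hydrochloride 16.526 mg; fructose 95.523 g; lactose 70.163 g; cellobiose 71.431 g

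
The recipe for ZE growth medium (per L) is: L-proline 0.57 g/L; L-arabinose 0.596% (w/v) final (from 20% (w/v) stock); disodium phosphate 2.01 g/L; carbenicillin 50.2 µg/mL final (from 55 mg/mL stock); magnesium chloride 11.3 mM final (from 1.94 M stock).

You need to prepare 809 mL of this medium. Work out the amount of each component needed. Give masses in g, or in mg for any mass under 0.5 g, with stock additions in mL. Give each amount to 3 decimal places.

Working volume: 809 mL = 0.809 L.
L-proline: 0.57 g/L × 0.809 L = 0.46113 g = 461.130 mg
L-arabinose: V = C2·V2/C1 = 0.596% ÷ 20% × 809 mL = 24.108 mL
disodium phosphate: 2.01 g/L × 0.809 L = 1.626 g
carbenicillin: V = C2·V2/C1 = 50.2 µg/mL × 809 mL ÷ 55000 µg/mL = 0.738 mL
magnesium chloride: V = C2·V2/C1 = 11.3 mM × 809 mL ÷ 1940 mM = 4.712 mL

L-proline 461.130 mg; L-arabinose 24.108 mL; disodium phosphate 1.626 g; carbenicillin 0.738 mL; magnesium chloride 4.712 mL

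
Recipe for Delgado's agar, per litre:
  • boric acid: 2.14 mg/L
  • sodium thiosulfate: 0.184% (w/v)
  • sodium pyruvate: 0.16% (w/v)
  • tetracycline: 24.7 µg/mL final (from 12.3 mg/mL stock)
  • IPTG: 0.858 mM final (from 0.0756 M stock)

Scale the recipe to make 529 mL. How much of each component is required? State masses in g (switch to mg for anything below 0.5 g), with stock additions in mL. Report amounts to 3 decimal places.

Working volume: 529 mL = 0.529 L.
boric acid: 2.14 mg/L × 0.529 L = 1.132 mg
sodium thiosulfate: 0.184 g per 100 mL × 529 mL ÷ 100 = 0.973 g
sodium pyruvate: 0.16% w/v = 1.6 g/L → 1.6 × 0.529 L = 0.846 g
tetracycline: dilute stock: 24.7 µg/mL × 529 mL ÷ 12300 µg/mL = 1.062 mL
IPTG: C1V1 = C2V2 → 0.858 mM × 529 mL ÷ 75.6 mM = 6.004 mL

boric acid 1.132 mg; sodium thiosulfate 0.973 g; sodium pyruvate 0.846 g; tetracycline 1.062 mL; IPTG 6.004 mL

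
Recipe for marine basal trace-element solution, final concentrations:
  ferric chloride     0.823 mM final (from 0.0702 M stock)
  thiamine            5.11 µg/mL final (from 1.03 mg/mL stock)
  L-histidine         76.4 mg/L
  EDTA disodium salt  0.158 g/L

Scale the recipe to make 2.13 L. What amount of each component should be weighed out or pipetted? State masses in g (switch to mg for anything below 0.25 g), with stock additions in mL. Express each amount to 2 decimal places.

Scale factor relative to 1 L: 2.13.
ferric chloride: C1V1 = C2V2 → 0.823 mM × 2130 mL ÷ 70.2 mM = 24.97 mL
thiamine: C1V1 = C2V2 → 5.11 µg/mL × 2130 mL ÷ 1030 µg/mL = 10.57 mL
L-histidine: 76.4 mg/L × 2.13 L = 162.73 mg
EDTA disodium salt: 0.158 g/L × 2.13 L = 0.34 g

ferric chloride 24.97 mL; thiamine 10.57 mL; L-histidine 162.73 mg; EDTA disodium salt 0.34 g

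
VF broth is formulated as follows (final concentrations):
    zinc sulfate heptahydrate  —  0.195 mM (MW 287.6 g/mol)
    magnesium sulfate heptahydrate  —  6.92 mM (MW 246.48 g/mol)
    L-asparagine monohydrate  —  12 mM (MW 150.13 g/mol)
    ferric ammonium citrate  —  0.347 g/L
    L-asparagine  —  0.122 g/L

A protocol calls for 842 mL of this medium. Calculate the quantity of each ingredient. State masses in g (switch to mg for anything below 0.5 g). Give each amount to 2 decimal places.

zinc sulfate heptahydrate 47.22 mg; magnesium sulfate heptahydrate 1.44 g; L-asparagine monohydrate 1.52 g; ferric ammonium citrate 292.17 mg; L-asparagine 102.72 mg

Scale factor relative to 1 L: 0.842.
zinc sulfate heptahydrate: 0.195 mmol/L × 287.6 mg/mmol × 0.842 L = 47.22 mg
magnesium sulfate heptahydrate: 6.92 mmol/L × 246.48 g/mol × 0.842 L ÷ 1000 = 1.44 g
L-asparagine monohydrate: 12 mmol/L × 150.13 g/mol × 0.842 L ÷ 1000 = 1.52 g
ferric ammonium citrate: 0.347 g/L × 0.842 L = 0.292174 g = 292.17 mg
L-asparagine: 0.122 g/L × 0.842 L = 0.102724 g = 102.72 mg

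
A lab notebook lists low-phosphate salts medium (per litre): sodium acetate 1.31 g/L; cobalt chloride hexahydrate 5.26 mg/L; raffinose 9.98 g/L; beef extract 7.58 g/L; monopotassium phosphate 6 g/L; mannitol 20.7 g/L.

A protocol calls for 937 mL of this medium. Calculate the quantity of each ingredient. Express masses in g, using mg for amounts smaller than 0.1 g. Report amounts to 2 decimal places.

Target volume = 937 mL = 0.937 L.
sodium acetate: 1.31 g/L × 0.937 L = 1.23 g
cobalt chloride hexahydrate: 5.26 mg/L × 0.937 L = 4.93 mg
raffinose: 9.98 g/L × 0.937 L = 9.35 g
beef extract: 7.58 g/L × 0.937 L = 7.10 g
monopotassium phosphate: 6 g/L × 0.937 L = 5.62 g
mannitol: 20.7 g/L × 0.937 L = 19.40 g

sodium acetate 1.23 g; cobalt chloride hexahydrate 4.93 mg; raffinose 9.35 g; beef extract 7.10 g; monopotassium phosphate 5.62 g; mannitol 19.40 g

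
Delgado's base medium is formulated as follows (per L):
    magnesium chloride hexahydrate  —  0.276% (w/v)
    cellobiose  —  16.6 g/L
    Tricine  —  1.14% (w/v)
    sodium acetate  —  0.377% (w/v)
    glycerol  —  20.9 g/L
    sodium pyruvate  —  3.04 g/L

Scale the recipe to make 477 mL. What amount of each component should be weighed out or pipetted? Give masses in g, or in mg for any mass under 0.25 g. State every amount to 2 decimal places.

magnesium chloride hexahydrate 1.32 g; cellobiose 7.92 g; Tricine 5.44 g; sodium acetate 1.80 g; glycerol 9.97 g; sodium pyruvate 1.45 g

Target volume = 477 mL = 0.477 L.
magnesium chloride hexahydrate: 0.276 g per 100 mL × 477 mL ÷ 100 = 1.32 g
cellobiose: 16.6 g/L × 0.477 L = 7.92 g
Tricine: 1.14 g per 100 mL × 477 mL ÷ 100 = 5.44 g
sodium acetate: 0.377 g per 100 mL × 477 mL ÷ 100 = 1.80 g
glycerol: 20.9 g/L × 0.477 L = 9.97 g
sodium pyruvate: 3.04 g/L × 0.477 L = 1.45 g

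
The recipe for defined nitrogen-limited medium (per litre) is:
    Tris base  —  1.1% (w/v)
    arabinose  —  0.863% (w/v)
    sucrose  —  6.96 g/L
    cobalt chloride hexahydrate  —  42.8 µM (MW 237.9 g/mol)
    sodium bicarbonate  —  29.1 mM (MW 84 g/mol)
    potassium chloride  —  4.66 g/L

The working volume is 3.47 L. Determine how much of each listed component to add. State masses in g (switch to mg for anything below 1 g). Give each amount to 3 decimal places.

Scale factor relative to 1 L: 3.47.
Tris base: 1.1 g per 100 mL × 3470 mL ÷ 100 = 38.170 g
arabinose: 0.863 g per 100 mL × 3470 mL ÷ 100 = 29.946 g
sucrose: 6.96 g/L × 3.47 L = 24.151 g
cobalt chloride hexahydrate: 42.8 µmol/L × 237.9 g/mol × 3.47 L ÷ 1000 = 35.332 mg
sodium bicarbonate: 29.1 mmol/L × 84 g/mol × 3.47 L ÷ 1000 = 8.482 g
potassium chloride: 4.66 g/L × 3.47 L = 16.170 g

Tris base 38.170 g; arabinose 29.946 g; sucrose 24.151 g; cobalt chloride hexahydrate 35.332 mg; sodium bicarbonate 8.482 g; potassium chloride 16.170 g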